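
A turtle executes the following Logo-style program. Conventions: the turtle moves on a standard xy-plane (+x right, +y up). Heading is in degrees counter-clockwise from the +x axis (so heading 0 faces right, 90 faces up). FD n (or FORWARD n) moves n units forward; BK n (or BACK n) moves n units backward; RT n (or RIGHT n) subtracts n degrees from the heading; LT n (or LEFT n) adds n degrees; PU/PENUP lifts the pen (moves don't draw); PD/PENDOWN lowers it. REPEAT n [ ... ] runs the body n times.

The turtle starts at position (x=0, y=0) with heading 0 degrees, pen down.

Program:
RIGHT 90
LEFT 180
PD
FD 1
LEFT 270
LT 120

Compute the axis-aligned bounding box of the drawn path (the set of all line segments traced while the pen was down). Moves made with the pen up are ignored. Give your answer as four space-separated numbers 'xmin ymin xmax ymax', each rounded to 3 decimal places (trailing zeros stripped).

Answer: 0 0 0 1

Derivation:
Executing turtle program step by step:
Start: pos=(0,0), heading=0, pen down
RT 90: heading 0 -> 270
LT 180: heading 270 -> 90
PD: pen down
FD 1: (0,0) -> (0,1) [heading=90, draw]
LT 270: heading 90 -> 0
LT 120: heading 0 -> 120
Final: pos=(0,1), heading=120, 1 segment(s) drawn

Segment endpoints: x in {0, 0}, y in {0, 1}
xmin=0, ymin=0, xmax=0, ymax=1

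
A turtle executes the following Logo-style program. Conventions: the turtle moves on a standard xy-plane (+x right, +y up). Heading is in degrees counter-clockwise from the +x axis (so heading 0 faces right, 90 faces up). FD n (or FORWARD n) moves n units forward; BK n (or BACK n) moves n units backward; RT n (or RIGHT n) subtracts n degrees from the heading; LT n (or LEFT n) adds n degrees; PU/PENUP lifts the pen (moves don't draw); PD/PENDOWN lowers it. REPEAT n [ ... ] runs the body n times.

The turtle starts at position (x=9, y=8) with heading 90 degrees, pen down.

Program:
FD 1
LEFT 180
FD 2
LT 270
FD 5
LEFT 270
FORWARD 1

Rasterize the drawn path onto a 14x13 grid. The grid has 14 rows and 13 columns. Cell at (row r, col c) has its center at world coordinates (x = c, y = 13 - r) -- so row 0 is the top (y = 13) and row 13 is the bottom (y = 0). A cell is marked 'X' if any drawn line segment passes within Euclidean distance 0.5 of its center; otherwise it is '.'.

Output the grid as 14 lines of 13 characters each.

Segment 0: (9,8) -> (9,9)
Segment 1: (9,9) -> (9,7)
Segment 2: (9,7) -> (4,7)
Segment 3: (4,7) -> (4,8)

Answer: .............
.............
.............
.............
.........X...
....X....X...
....XXXXXX...
.............
.............
.............
.............
.............
.............
.............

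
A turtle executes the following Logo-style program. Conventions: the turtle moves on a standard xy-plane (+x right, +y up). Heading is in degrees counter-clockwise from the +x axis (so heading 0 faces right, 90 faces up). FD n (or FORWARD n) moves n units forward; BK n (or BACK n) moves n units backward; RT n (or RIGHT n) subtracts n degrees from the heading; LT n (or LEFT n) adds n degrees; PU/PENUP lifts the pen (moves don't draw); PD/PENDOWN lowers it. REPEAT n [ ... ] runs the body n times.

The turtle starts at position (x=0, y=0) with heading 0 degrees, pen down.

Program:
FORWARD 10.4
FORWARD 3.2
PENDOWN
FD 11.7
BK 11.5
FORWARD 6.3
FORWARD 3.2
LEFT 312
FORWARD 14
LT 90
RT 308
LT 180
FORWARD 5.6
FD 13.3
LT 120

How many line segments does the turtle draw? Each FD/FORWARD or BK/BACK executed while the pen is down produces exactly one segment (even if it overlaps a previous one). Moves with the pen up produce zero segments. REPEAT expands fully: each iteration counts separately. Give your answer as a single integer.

Answer: 9

Derivation:
Executing turtle program step by step:
Start: pos=(0,0), heading=0, pen down
FD 10.4: (0,0) -> (10.4,0) [heading=0, draw]
FD 3.2: (10.4,0) -> (13.6,0) [heading=0, draw]
PD: pen down
FD 11.7: (13.6,0) -> (25.3,0) [heading=0, draw]
BK 11.5: (25.3,0) -> (13.8,0) [heading=0, draw]
FD 6.3: (13.8,0) -> (20.1,0) [heading=0, draw]
FD 3.2: (20.1,0) -> (23.3,0) [heading=0, draw]
LT 312: heading 0 -> 312
FD 14: (23.3,0) -> (32.668,-10.404) [heading=312, draw]
LT 90: heading 312 -> 42
RT 308: heading 42 -> 94
LT 180: heading 94 -> 274
FD 5.6: (32.668,-10.404) -> (33.058,-15.99) [heading=274, draw]
FD 13.3: (33.058,-15.99) -> (33.986,-29.258) [heading=274, draw]
LT 120: heading 274 -> 34
Final: pos=(33.986,-29.258), heading=34, 9 segment(s) drawn
Segments drawn: 9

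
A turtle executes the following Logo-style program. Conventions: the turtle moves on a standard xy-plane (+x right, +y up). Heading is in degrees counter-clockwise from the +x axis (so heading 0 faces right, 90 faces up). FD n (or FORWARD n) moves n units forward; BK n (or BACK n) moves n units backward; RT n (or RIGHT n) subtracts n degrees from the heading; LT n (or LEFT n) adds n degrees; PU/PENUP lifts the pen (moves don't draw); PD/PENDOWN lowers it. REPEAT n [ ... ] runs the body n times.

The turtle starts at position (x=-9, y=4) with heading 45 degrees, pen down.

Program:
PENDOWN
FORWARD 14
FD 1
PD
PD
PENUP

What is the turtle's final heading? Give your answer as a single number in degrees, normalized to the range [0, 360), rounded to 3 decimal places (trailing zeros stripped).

Answer: 45

Derivation:
Executing turtle program step by step:
Start: pos=(-9,4), heading=45, pen down
PD: pen down
FD 14: (-9,4) -> (0.899,13.899) [heading=45, draw]
FD 1: (0.899,13.899) -> (1.607,14.607) [heading=45, draw]
PD: pen down
PD: pen down
PU: pen up
Final: pos=(1.607,14.607), heading=45, 2 segment(s) drawn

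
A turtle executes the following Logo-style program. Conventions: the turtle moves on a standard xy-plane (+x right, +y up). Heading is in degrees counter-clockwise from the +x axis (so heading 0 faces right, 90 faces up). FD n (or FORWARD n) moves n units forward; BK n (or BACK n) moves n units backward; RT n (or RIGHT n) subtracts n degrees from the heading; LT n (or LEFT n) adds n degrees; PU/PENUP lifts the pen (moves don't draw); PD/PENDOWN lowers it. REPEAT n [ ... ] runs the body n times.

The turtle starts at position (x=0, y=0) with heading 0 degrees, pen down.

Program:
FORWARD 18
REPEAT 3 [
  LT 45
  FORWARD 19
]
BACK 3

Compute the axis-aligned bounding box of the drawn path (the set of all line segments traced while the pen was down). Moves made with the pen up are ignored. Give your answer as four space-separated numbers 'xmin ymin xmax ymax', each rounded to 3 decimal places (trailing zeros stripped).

Executing turtle program step by step:
Start: pos=(0,0), heading=0, pen down
FD 18: (0,0) -> (18,0) [heading=0, draw]
REPEAT 3 [
  -- iteration 1/3 --
  LT 45: heading 0 -> 45
  FD 19: (18,0) -> (31.435,13.435) [heading=45, draw]
  -- iteration 2/3 --
  LT 45: heading 45 -> 90
  FD 19: (31.435,13.435) -> (31.435,32.435) [heading=90, draw]
  -- iteration 3/3 --
  LT 45: heading 90 -> 135
  FD 19: (31.435,32.435) -> (18,45.87) [heading=135, draw]
]
BK 3: (18,45.87) -> (20.121,43.749) [heading=135, draw]
Final: pos=(20.121,43.749), heading=135, 5 segment(s) drawn

Segment endpoints: x in {0, 18, 18, 20.121, 31.435}, y in {0, 13.435, 32.435, 43.749, 45.87}
xmin=0, ymin=0, xmax=31.435, ymax=45.87

Answer: 0 0 31.435 45.87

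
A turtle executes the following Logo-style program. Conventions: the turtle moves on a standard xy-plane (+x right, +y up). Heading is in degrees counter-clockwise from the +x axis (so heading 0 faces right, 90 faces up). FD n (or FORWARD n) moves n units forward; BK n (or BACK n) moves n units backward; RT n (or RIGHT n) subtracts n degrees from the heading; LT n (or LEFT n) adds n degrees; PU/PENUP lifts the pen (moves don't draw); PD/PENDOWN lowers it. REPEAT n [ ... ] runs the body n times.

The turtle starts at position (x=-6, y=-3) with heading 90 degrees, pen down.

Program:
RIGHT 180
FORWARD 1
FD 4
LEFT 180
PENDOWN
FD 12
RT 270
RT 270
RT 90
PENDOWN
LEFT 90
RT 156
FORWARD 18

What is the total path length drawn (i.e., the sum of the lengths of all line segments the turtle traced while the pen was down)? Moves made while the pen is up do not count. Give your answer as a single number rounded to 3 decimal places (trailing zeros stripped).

Answer: 35

Derivation:
Executing turtle program step by step:
Start: pos=(-6,-3), heading=90, pen down
RT 180: heading 90 -> 270
FD 1: (-6,-3) -> (-6,-4) [heading=270, draw]
FD 4: (-6,-4) -> (-6,-8) [heading=270, draw]
LT 180: heading 270 -> 90
PD: pen down
FD 12: (-6,-8) -> (-6,4) [heading=90, draw]
RT 270: heading 90 -> 180
RT 270: heading 180 -> 270
RT 90: heading 270 -> 180
PD: pen down
LT 90: heading 180 -> 270
RT 156: heading 270 -> 114
FD 18: (-6,4) -> (-13.321,20.444) [heading=114, draw]
Final: pos=(-13.321,20.444), heading=114, 4 segment(s) drawn

Segment lengths:
  seg 1: (-6,-3) -> (-6,-4), length = 1
  seg 2: (-6,-4) -> (-6,-8), length = 4
  seg 3: (-6,-8) -> (-6,4), length = 12
  seg 4: (-6,4) -> (-13.321,20.444), length = 18
Total = 35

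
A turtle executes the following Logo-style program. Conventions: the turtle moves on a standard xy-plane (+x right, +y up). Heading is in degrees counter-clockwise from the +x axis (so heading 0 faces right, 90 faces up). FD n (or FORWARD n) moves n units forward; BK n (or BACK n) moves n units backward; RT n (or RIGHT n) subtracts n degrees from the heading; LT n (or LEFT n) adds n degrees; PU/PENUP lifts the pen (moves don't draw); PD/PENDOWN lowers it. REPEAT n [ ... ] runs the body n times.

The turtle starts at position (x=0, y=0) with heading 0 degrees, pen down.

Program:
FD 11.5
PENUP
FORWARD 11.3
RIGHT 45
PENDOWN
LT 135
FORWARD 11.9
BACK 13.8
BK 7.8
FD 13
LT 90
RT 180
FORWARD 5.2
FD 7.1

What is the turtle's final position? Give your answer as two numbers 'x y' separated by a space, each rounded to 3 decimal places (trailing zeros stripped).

Answer: 35.1 3.3

Derivation:
Executing turtle program step by step:
Start: pos=(0,0), heading=0, pen down
FD 11.5: (0,0) -> (11.5,0) [heading=0, draw]
PU: pen up
FD 11.3: (11.5,0) -> (22.8,0) [heading=0, move]
RT 45: heading 0 -> 315
PD: pen down
LT 135: heading 315 -> 90
FD 11.9: (22.8,0) -> (22.8,11.9) [heading=90, draw]
BK 13.8: (22.8,11.9) -> (22.8,-1.9) [heading=90, draw]
BK 7.8: (22.8,-1.9) -> (22.8,-9.7) [heading=90, draw]
FD 13: (22.8,-9.7) -> (22.8,3.3) [heading=90, draw]
LT 90: heading 90 -> 180
RT 180: heading 180 -> 0
FD 5.2: (22.8,3.3) -> (28,3.3) [heading=0, draw]
FD 7.1: (28,3.3) -> (35.1,3.3) [heading=0, draw]
Final: pos=(35.1,3.3), heading=0, 7 segment(s) drawn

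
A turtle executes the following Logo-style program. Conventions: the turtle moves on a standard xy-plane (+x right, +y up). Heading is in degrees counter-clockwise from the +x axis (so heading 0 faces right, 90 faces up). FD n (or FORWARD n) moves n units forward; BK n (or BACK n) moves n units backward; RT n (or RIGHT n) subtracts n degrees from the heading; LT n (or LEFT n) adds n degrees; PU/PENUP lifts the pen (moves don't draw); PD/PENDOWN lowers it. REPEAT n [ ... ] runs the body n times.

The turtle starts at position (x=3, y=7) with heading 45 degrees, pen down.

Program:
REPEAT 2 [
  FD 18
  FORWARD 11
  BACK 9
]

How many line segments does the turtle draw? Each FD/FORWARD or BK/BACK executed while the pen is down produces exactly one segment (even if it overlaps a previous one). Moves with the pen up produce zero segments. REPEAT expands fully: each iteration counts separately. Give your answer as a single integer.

Answer: 6

Derivation:
Executing turtle program step by step:
Start: pos=(3,7), heading=45, pen down
REPEAT 2 [
  -- iteration 1/2 --
  FD 18: (3,7) -> (15.728,19.728) [heading=45, draw]
  FD 11: (15.728,19.728) -> (23.506,27.506) [heading=45, draw]
  BK 9: (23.506,27.506) -> (17.142,21.142) [heading=45, draw]
  -- iteration 2/2 --
  FD 18: (17.142,21.142) -> (29.87,33.87) [heading=45, draw]
  FD 11: (29.87,33.87) -> (37.648,41.648) [heading=45, draw]
  BK 9: (37.648,41.648) -> (31.284,35.284) [heading=45, draw]
]
Final: pos=(31.284,35.284), heading=45, 6 segment(s) drawn
Segments drawn: 6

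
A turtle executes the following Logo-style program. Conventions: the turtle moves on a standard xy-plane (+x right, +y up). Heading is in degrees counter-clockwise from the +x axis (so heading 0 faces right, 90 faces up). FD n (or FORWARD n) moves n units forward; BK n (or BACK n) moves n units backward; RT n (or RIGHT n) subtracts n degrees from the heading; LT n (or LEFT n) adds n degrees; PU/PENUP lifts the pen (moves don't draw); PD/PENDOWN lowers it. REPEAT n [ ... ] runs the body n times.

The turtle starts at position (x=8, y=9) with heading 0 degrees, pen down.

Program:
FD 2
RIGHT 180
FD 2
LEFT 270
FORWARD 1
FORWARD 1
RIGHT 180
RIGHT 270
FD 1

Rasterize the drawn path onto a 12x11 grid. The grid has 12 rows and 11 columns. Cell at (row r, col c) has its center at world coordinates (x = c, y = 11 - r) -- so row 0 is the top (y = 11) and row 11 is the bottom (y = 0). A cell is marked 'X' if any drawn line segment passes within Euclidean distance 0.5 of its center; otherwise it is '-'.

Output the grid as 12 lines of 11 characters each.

Segment 0: (8,9) -> (10,9)
Segment 1: (10,9) -> (8,9)
Segment 2: (8,9) -> (8,10)
Segment 3: (8,10) -> (8,11)
Segment 4: (8,11) -> (9,11)

Answer: --------XX-
--------X--
--------XXX
-----------
-----------
-----------
-----------
-----------
-----------
-----------
-----------
-----------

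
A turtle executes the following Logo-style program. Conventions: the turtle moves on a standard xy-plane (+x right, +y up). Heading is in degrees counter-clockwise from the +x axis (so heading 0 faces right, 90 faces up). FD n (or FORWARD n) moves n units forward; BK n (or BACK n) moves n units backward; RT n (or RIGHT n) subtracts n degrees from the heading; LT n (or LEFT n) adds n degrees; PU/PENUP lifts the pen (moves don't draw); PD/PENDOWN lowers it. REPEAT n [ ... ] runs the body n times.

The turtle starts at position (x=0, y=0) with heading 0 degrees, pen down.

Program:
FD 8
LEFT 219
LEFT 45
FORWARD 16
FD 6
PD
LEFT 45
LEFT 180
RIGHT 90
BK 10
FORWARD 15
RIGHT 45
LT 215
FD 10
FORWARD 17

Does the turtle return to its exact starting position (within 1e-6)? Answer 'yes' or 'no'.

Executing turtle program step by step:
Start: pos=(0,0), heading=0, pen down
FD 8: (0,0) -> (8,0) [heading=0, draw]
LT 219: heading 0 -> 219
LT 45: heading 219 -> 264
FD 16: (8,0) -> (6.328,-15.912) [heading=264, draw]
FD 6: (6.328,-15.912) -> (5.7,-21.879) [heading=264, draw]
PD: pen down
LT 45: heading 264 -> 309
LT 180: heading 309 -> 129
RT 90: heading 129 -> 39
BK 10: (5.7,-21.879) -> (-2.071,-28.173) [heading=39, draw]
FD 15: (-2.071,-28.173) -> (9.586,-18.733) [heading=39, draw]
RT 45: heading 39 -> 354
LT 215: heading 354 -> 209
FD 10: (9.586,-18.733) -> (0.84,-23.581) [heading=209, draw]
FD 17: (0.84,-23.581) -> (-14.029,-31.823) [heading=209, draw]
Final: pos=(-14.029,-31.823), heading=209, 7 segment(s) drawn

Start position: (0, 0)
Final position: (-14.029, -31.823)
Distance = 34.778; >= 1e-6 -> NOT closed

Answer: no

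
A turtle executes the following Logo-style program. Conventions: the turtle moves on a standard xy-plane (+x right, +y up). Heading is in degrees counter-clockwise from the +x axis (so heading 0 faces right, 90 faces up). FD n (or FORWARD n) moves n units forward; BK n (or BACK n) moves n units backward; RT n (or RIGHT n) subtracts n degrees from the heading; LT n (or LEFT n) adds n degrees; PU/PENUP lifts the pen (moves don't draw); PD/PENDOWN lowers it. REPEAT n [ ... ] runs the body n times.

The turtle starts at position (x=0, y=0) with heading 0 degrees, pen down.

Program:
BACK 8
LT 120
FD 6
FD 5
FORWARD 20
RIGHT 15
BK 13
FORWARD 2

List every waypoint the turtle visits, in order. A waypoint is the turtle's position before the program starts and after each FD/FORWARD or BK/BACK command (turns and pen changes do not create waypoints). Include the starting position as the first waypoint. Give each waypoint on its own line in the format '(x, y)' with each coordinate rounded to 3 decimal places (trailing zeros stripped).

Answer: (0, 0)
(-8, 0)
(-11, 5.196)
(-13.5, 9.526)
(-23.5, 26.847)
(-20.135, 14.29)
(-20.653, 16.222)

Derivation:
Executing turtle program step by step:
Start: pos=(0,0), heading=0, pen down
BK 8: (0,0) -> (-8,0) [heading=0, draw]
LT 120: heading 0 -> 120
FD 6: (-8,0) -> (-11,5.196) [heading=120, draw]
FD 5: (-11,5.196) -> (-13.5,9.526) [heading=120, draw]
FD 20: (-13.5,9.526) -> (-23.5,26.847) [heading=120, draw]
RT 15: heading 120 -> 105
BK 13: (-23.5,26.847) -> (-20.135,14.29) [heading=105, draw]
FD 2: (-20.135,14.29) -> (-20.653,16.222) [heading=105, draw]
Final: pos=(-20.653,16.222), heading=105, 6 segment(s) drawn
Waypoints (7 total):
(0, 0)
(-8, 0)
(-11, 5.196)
(-13.5, 9.526)
(-23.5, 26.847)
(-20.135, 14.29)
(-20.653, 16.222)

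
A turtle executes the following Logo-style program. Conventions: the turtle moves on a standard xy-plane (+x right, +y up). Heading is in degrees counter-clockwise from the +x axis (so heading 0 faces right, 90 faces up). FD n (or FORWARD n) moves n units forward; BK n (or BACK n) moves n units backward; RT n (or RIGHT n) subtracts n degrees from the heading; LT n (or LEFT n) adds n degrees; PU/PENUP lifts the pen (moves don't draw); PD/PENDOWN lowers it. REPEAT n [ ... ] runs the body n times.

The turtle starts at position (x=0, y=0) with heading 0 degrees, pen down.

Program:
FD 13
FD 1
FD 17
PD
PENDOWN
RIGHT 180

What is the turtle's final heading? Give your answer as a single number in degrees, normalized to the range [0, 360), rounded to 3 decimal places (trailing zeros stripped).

Answer: 180

Derivation:
Executing turtle program step by step:
Start: pos=(0,0), heading=0, pen down
FD 13: (0,0) -> (13,0) [heading=0, draw]
FD 1: (13,0) -> (14,0) [heading=0, draw]
FD 17: (14,0) -> (31,0) [heading=0, draw]
PD: pen down
PD: pen down
RT 180: heading 0 -> 180
Final: pos=(31,0), heading=180, 3 segment(s) drawn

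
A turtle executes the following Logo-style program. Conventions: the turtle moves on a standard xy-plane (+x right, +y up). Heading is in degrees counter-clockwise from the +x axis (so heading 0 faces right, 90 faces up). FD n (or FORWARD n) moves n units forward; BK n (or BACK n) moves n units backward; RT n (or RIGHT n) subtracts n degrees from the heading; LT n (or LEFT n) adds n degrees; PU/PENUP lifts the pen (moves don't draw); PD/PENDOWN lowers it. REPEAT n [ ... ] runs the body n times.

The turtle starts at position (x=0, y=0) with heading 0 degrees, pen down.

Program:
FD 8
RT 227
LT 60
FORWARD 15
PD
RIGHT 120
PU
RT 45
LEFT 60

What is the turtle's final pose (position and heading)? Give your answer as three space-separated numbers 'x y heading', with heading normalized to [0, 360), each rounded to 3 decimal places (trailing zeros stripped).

Answer: -6.616 -3.374 88

Derivation:
Executing turtle program step by step:
Start: pos=(0,0), heading=0, pen down
FD 8: (0,0) -> (8,0) [heading=0, draw]
RT 227: heading 0 -> 133
LT 60: heading 133 -> 193
FD 15: (8,0) -> (-6.616,-3.374) [heading=193, draw]
PD: pen down
RT 120: heading 193 -> 73
PU: pen up
RT 45: heading 73 -> 28
LT 60: heading 28 -> 88
Final: pos=(-6.616,-3.374), heading=88, 2 segment(s) drawn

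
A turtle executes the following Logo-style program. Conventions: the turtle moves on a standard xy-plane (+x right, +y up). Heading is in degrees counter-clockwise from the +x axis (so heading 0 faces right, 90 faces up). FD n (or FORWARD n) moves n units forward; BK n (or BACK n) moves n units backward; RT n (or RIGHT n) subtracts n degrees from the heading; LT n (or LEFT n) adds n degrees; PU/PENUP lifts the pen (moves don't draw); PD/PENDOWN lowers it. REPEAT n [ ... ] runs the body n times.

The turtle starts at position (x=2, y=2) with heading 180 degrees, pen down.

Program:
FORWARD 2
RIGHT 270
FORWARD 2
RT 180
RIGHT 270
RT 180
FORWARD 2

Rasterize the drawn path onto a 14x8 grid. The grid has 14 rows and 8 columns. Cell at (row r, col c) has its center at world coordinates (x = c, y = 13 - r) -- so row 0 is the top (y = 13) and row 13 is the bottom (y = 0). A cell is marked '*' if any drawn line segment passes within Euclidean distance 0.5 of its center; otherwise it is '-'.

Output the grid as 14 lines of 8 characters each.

Segment 0: (2,2) -> (0,2)
Segment 1: (0,2) -> (0,0)
Segment 2: (0,0) -> (2,0)

Answer: --------
--------
--------
--------
--------
--------
--------
--------
--------
--------
--------
***-----
*-------
***-----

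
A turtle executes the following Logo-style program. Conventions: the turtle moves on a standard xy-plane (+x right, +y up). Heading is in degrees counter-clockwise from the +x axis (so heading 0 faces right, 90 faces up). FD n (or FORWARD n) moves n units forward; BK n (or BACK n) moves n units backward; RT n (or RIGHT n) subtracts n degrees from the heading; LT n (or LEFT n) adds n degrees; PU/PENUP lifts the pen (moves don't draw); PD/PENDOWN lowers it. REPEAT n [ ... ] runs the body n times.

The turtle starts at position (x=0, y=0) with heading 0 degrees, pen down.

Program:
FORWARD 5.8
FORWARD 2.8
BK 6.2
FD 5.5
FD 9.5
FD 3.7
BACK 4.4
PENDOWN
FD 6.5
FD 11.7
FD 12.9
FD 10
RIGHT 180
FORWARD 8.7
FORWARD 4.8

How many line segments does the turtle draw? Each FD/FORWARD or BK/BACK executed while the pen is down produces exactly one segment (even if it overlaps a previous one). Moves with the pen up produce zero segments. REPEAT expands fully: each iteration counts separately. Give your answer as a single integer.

Executing turtle program step by step:
Start: pos=(0,0), heading=0, pen down
FD 5.8: (0,0) -> (5.8,0) [heading=0, draw]
FD 2.8: (5.8,0) -> (8.6,0) [heading=0, draw]
BK 6.2: (8.6,0) -> (2.4,0) [heading=0, draw]
FD 5.5: (2.4,0) -> (7.9,0) [heading=0, draw]
FD 9.5: (7.9,0) -> (17.4,0) [heading=0, draw]
FD 3.7: (17.4,0) -> (21.1,0) [heading=0, draw]
BK 4.4: (21.1,0) -> (16.7,0) [heading=0, draw]
PD: pen down
FD 6.5: (16.7,0) -> (23.2,0) [heading=0, draw]
FD 11.7: (23.2,0) -> (34.9,0) [heading=0, draw]
FD 12.9: (34.9,0) -> (47.8,0) [heading=0, draw]
FD 10: (47.8,0) -> (57.8,0) [heading=0, draw]
RT 180: heading 0 -> 180
FD 8.7: (57.8,0) -> (49.1,0) [heading=180, draw]
FD 4.8: (49.1,0) -> (44.3,0) [heading=180, draw]
Final: pos=(44.3,0), heading=180, 13 segment(s) drawn
Segments drawn: 13

Answer: 13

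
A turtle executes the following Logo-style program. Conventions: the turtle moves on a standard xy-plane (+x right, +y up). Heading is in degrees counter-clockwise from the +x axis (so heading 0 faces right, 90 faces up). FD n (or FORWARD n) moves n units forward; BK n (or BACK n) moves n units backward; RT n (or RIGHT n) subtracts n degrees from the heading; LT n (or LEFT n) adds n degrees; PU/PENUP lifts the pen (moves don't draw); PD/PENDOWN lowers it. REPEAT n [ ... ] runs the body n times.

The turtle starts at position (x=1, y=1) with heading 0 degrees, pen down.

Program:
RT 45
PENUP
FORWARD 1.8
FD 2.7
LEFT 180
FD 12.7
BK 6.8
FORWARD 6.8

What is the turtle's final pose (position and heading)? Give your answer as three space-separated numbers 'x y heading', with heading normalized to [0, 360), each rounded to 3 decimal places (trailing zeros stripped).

Executing turtle program step by step:
Start: pos=(1,1), heading=0, pen down
RT 45: heading 0 -> 315
PU: pen up
FD 1.8: (1,1) -> (2.273,-0.273) [heading=315, move]
FD 2.7: (2.273,-0.273) -> (4.182,-2.182) [heading=315, move]
LT 180: heading 315 -> 135
FD 12.7: (4.182,-2.182) -> (-4.798,6.798) [heading=135, move]
BK 6.8: (-4.798,6.798) -> (0.01,1.99) [heading=135, move]
FD 6.8: (0.01,1.99) -> (-4.798,6.798) [heading=135, move]
Final: pos=(-4.798,6.798), heading=135, 0 segment(s) drawn

Answer: -4.798 6.798 135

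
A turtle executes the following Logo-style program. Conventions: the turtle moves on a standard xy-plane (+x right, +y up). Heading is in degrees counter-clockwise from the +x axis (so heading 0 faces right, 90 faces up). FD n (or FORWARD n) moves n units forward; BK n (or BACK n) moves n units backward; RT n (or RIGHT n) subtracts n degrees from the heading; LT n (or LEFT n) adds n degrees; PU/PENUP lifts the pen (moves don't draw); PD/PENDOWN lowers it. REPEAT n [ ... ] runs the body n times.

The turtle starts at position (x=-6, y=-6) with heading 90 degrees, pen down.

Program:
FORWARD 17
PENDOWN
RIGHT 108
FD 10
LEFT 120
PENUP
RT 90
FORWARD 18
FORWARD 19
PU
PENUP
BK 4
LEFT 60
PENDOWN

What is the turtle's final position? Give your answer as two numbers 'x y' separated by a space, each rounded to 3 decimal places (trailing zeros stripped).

Answer: 35.789 14.771

Derivation:
Executing turtle program step by step:
Start: pos=(-6,-6), heading=90, pen down
FD 17: (-6,-6) -> (-6,11) [heading=90, draw]
PD: pen down
RT 108: heading 90 -> 342
FD 10: (-6,11) -> (3.511,7.91) [heading=342, draw]
LT 120: heading 342 -> 102
PU: pen up
RT 90: heading 102 -> 12
FD 18: (3.511,7.91) -> (21.117,11.652) [heading=12, move]
FD 19: (21.117,11.652) -> (39.702,15.603) [heading=12, move]
PU: pen up
PU: pen up
BK 4: (39.702,15.603) -> (35.789,14.771) [heading=12, move]
LT 60: heading 12 -> 72
PD: pen down
Final: pos=(35.789,14.771), heading=72, 2 segment(s) drawn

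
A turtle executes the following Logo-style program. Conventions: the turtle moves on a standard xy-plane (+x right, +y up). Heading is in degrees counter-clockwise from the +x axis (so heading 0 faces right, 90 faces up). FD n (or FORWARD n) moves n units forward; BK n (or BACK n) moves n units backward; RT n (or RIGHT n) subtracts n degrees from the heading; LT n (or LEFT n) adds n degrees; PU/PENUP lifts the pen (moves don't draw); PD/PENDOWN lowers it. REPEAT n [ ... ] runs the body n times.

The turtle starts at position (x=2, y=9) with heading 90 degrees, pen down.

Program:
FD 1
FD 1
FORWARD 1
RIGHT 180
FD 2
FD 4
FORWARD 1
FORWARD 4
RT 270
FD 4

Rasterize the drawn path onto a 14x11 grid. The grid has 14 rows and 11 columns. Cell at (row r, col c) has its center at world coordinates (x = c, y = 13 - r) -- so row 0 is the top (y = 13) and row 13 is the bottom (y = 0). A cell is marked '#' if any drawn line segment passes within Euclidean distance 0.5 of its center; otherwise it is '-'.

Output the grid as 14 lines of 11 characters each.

Answer: -----------
--#--------
--#--------
--#--------
--#--------
--#--------
--#--------
--#--------
--#--------
--#--------
--#--------
--#--------
--#####----
-----------

Derivation:
Segment 0: (2,9) -> (2,10)
Segment 1: (2,10) -> (2,11)
Segment 2: (2,11) -> (2,12)
Segment 3: (2,12) -> (2,10)
Segment 4: (2,10) -> (2,6)
Segment 5: (2,6) -> (2,5)
Segment 6: (2,5) -> (2,1)
Segment 7: (2,1) -> (6,1)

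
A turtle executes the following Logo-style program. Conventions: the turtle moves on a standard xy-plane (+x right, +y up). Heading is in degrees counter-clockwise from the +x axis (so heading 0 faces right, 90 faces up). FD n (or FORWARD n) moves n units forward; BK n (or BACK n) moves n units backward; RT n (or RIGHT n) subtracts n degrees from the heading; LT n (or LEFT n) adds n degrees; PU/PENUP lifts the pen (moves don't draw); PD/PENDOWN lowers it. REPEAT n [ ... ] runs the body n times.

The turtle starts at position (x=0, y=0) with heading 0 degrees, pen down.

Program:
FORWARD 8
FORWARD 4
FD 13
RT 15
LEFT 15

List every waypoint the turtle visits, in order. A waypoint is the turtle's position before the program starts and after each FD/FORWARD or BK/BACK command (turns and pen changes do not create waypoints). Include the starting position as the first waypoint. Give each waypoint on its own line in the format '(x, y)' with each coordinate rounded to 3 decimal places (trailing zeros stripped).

Answer: (0, 0)
(8, 0)
(12, 0)
(25, 0)

Derivation:
Executing turtle program step by step:
Start: pos=(0,0), heading=0, pen down
FD 8: (0,0) -> (8,0) [heading=0, draw]
FD 4: (8,0) -> (12,0) [heading=0, draw]
FD 13: (12,0) -> (25,0) [heading=0, draw]
RT 15: heading 0 -> 345
LT 15: heading 345 -> 0
Final: pos=(25,0), heading=0, 3 segment(s) drawn
Waypoints (4 total):
(0, 0)
(8, 0)
(12, 0)
(25, 0)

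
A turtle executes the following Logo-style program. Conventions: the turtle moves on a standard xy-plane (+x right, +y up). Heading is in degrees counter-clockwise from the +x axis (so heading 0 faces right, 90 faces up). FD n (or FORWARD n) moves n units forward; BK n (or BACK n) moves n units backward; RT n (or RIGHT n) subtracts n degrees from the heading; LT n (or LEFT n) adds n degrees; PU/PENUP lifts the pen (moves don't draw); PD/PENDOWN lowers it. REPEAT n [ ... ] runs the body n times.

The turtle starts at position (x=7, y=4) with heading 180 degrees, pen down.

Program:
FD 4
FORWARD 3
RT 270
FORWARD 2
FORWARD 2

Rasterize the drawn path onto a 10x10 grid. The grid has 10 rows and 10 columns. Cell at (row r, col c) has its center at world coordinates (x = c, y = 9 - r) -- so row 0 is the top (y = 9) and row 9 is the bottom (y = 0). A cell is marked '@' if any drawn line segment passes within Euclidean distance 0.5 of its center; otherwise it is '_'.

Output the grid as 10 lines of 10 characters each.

Segment 0: (7,4) -> (3,4)
Segment 1: (3,4) -> (0,4)
Segment 2: (0,4) -> (0,2)
Segment 3: (0,2) -> (0,0)

Answer: __________
__________
__________
__________
__________
@@@@@@@@__
@_________
@_________
@_________
@_________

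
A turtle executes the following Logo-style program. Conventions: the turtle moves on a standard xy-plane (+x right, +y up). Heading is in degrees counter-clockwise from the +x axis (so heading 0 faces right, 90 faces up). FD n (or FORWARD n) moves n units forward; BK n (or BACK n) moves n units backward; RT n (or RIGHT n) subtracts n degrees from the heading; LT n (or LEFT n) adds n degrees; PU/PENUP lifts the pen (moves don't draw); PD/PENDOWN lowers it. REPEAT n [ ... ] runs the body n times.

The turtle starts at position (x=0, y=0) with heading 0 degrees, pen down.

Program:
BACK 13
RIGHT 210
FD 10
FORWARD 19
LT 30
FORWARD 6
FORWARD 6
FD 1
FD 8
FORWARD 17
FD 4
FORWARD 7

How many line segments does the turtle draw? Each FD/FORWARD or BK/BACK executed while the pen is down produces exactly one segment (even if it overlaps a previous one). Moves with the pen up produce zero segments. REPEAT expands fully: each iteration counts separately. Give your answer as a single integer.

Executing turtle program step by step:
Start: pos=(0,0), heading=0, pen down
BK 13: (0,0) -> (-13,0) [heading=0, draw]
RT 210: heading 0 -> 150
FD 10: (-13,0) -> (-21.66,5) [heading=150, draw]
FD 19: (-21.66,5) -> (-38.115,14.5) [heading=150, draw]
LT 30: heading 150 -> 180
FD 6: (-38.115,14.5) -> (-44.115,14.5) [heading=180, draw]
FD 6: (-44.115,14.5) -> (-50.115,14.5) [heading=180, draw]
FD 1: (-50.115,14.5) -> (-51.115,14.5) [heading=180, draw]
FD 8: (-51.115,14.5) -> (-59.115,14.5) [heading=180, draw]
FD 17: (-59.115,14.5) -> (-76.115,14.5) [heading=180, draw]
FD 4: (-76.115,14.5) -> (-80.115,14.5) [heading=180, draw]
FD 7: (-80.115,14.5) -> (-87.115,14.5) [heading=180, draw]
Final: pos=(-87.115,14.5), heading=180, 10 segment(s) drawn
Segments drawn: 10

Answer: 10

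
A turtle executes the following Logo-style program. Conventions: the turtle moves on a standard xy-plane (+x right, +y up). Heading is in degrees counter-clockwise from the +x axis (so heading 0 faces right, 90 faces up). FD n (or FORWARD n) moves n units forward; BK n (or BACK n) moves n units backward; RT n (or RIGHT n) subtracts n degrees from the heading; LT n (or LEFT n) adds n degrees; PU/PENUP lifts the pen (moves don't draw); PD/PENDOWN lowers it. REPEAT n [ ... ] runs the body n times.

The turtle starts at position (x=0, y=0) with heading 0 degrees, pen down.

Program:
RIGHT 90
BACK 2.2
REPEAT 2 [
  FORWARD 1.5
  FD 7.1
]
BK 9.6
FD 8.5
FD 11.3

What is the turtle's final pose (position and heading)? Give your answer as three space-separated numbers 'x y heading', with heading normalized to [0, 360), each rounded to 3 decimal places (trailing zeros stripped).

Answer: 0 -25.2 270

Derivation:
Executing turtle program step by step:
Start: pos=(0,0), heading=0, pen down
RT 90: heading 0 -> 270
BK 2.2: (0,0) -> (0,2.2) [heading=270, draw]
REPEAT 2 [
  -- iteration 1/2 --
  FD 1.5: (0,2.2) -> (0,0.7) [heading=270, draw]
  FD 7.1: (0,0.7) -> (0,-6.4) [heading=270, draw]
  -- iteration 2/2 --
  FD 1.5: (0,-6.4) -> (0,-7.9) [heading=270, draw]
  FD 7.1: (0,-7.9) -> (0,-15) [heading=270, draw]
]
BK 9.6: (0,-15) -> (0,-5.4) [heading=270, draw]
FD 8.5: (0,-5.4) -> (0,-13.9) [heading=270, draw]
FD 11.3: (0,-13.9) -> (0,-25.2) [heading=270, draw]
Final: pos=(0,-25.2), heading=270, 8 segment(s) drawn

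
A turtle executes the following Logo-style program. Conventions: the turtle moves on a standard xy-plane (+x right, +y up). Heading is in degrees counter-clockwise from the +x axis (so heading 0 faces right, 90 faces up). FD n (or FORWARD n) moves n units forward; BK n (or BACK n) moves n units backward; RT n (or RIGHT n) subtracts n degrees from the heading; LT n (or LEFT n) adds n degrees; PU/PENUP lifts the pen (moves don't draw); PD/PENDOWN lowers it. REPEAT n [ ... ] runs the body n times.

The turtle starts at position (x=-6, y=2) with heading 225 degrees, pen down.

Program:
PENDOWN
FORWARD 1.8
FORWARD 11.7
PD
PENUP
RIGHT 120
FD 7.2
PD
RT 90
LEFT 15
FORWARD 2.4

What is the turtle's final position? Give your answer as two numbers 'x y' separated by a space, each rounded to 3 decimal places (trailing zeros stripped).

Answer: -15.331 0.609

Derivation:
Executing turtle program step by step:
Start: pos=(-6,2), heading=225, pen down
PD: pen down
FD 1.8: (-6,2) -> (-7.273,0.727) [heading=225, draw]
FD 11.7: (-7.273,0.727) -> (-15.546,-7.546) [heading=225, draw]
PD: pen down
PU: pen up
RT 120: heading 225 -> 105
FD 7.2: (-15.546,-7.546) -> (-17.409,-0.591) [heading=105, move]
PD: pen down
RT 90: heading 105 -> 15
LT 15: heading 15 -> 30
FD 2.4: (-17.409,-0.591) -> (-15.331,0.609) [heading=30, draw]
Final: pos=(-15.331,0.609), heading=30, 3 segment(s) drawn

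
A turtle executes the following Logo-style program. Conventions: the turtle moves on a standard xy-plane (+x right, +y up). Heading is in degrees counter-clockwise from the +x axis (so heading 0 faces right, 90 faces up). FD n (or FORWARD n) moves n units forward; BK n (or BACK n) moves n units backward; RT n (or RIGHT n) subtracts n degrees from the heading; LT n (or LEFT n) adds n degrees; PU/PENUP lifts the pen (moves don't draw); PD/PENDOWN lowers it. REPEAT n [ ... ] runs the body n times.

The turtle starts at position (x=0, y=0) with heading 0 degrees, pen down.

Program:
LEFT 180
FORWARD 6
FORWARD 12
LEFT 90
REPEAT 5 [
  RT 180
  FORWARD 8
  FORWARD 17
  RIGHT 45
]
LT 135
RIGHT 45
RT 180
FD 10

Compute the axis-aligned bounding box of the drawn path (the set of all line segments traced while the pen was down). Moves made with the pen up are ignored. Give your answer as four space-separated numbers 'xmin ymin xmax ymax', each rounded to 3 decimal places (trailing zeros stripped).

Executing turtle program step by step:
Start: pos=(0,0), heading=0, pen down
LT 180: heading 0 -> 180
FD 6: (0,0) -> (-6,0) [heading=180, draw]
FD 12: (-6,0) -> (-18,0) [heading=180, draw]
LT 90: heading 180 -> 270
REPEAT 5 [
  -- iteration 1/5 --
  RT 180: heading 270 -> 90
  FD 8: (-18,0) -> (-18,8) [heading=90, draw]
  FD 17: (-18,8) -> (-18,25) [heading=90, draw]
  RT 45: heading 90 -> 45
  -- iteration 2/5 --
  RT 180: heading 45 -> 225
  FD 8: (-18,25) -> (-23.657,19.343) [heading=225, draw]
  FD 17: (-23.657,19.343) -> (-35.678,7.322) [heading=225, draw]
  RT 45: heading 225 -> 180
  -- iteration 3/5 --
  RT 180: heading 180 -> 0
  FD 8: (-35.678,7.322) -> (-27.678,7.322) [heading=0, draw]
  FD 17: (-27.678,7.322) -> (-10.678,7.322) [heading=0, draw]
  RT 45: heading 0 -> 315
  -- iteration 4/5 --
  RT 180: heading 315 -> 135
  FD 8: (-10.678,7.322) -> (-16.335,12.979) [heading=135, draw]
  FD 17: (-16.335,12.979) -> (-28.355,25) [heading=135, draw]
  RT 45: heading 135 -> 90
  -- iteration 5/5 --
  RT 180: heading 90 -> 270
  FD 8: (-28.355,25) -> (-28.355,17) [heading=270, draw]
  FD 17: (-28.355,17) -> (-28.355,0) [heading=270, draw]
  RT 45: heading 270 -> 225
]
LT 135: heading 225 -> 0
RT 45: heading 0 -> 315
RT 180: heading 315 -> 135
FD 10: (-28.355,0) -> (-35.426,7.071) [heading=135, draw]
Final: pos=(-35.426,7.071), heading=135, 13 segment(s) drawn

Segment endpoints: x in {-35.678, -35.426, -28.355, -28.355, -28.355, -27.678, -23.657, -18, -16.335, -10.678, -6, 0}, y in {0, 0, 0, 0, 7.071, 7.322, 7.322, 7.322, 8, 12.979, 17, 19.343, 25, 25}
xmin=-35.678, ymin=0, xmax=0, ymax=25

Answer: -35.678 0 0 25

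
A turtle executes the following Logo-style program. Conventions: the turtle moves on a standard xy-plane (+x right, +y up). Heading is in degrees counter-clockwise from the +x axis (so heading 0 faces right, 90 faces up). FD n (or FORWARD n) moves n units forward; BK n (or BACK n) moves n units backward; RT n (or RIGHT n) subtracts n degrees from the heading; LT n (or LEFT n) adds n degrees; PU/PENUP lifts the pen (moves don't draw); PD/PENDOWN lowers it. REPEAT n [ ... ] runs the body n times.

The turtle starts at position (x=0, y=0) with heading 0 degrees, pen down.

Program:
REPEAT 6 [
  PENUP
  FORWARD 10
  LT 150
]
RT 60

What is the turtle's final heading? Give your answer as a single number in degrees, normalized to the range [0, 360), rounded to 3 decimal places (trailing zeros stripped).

Executing turtle program step by step:
Start: pos=(0,0), heading=0, pen down
REPEAT 6 [
  -- iteration 1/6 --
  PU: pen up
  FD 10: (0,0) -> (10,0) [heading=0, move]
  LT 150: heading 0 -> 150
  -- iteration 2/6 --
  PU: pen up
  FD 10: (10,0) -> (1.34,5) [heading=150, move]
  LT 150: heading 150 -> 300
  -- iteration 3/6 --
  PU: pen up
  FD 10: (1.34,5) -> (6.34,-3.66) [heading=300, move]
  LT 150: heading 300 -> 90
  -- iteration 4/6 --
  PU: pen up
  FD 10: (6.34,-3.66) -> (6.34,6.34) [heading=90, move]
  LT 150: heading 90 -> 240
  -- iteration 5/6 --
  PU: pen up
  FD 10: (6.34,6.34) -> (1.34,-2.321) [heading=240, move]
  LT 150: heading 240 -> 30
  -- iteration 6/6 --
  PU: pen up
  FD 10: (1.34,-2.321) -> (10,2.679) [heading=30, move]
  LT 150: heading 30 -> 180
]
RT 60: heading 180 -> 120
Final: pos=(10,2.679), heading=120, 0 segment(s) drawn

Answer: 120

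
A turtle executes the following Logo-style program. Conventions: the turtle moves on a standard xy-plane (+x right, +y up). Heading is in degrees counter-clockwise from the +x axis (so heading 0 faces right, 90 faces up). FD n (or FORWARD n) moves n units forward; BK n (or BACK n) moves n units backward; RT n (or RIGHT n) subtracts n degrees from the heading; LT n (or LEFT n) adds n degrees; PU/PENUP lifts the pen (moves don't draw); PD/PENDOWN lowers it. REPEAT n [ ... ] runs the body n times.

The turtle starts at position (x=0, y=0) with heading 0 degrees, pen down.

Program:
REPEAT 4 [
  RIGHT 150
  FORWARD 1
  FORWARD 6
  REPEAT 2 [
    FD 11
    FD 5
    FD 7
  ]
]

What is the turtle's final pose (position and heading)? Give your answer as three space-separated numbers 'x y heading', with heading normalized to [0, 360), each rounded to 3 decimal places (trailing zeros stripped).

Answer: -45.899 12.299 120

Derivation:
Executing turtle program step by step:
Start: pos=(0,0), heading=0, pen down
REPEAT 4 [
  -- iteration 1/4 --
  RT 150: heading 0 -> 210
  FD 1: (0,0) -> (-0.866,-0.5) [heading=210, draw]
  FD 6: (-0.866,-0.5) -> (-6.062,-3.5) [heading=210, draw]
  REPEAT 2 [
    -- iteration 1/2 --
    FD 11: (-6.062,-3.5) -> (-15.588,-9) [heading=210, draw]
    FD 5: (-15.588,-9) -> (-19.919,-11.5) [heading=210, draw]
    FD 7: (-19.919,-11.5) -> (-25.981,-15) [heading=210, draw]
    -- iteration 2/2 --
    FD 11: (-25.981,-15) -> (-35.507,-20.5) [heading=210, draw]
    FD 5: (-35.507,-20.5) -> (-39.837,-23) [heading=210, draw]
    FD 7: (-39.837,-23) -> (-45.899,-26.5) [heading=210, draw]
  ]
  -- iteration 2/4 --
  RT 150: heading 210 -> 60
  FD 1: (-45.899,-26.5) -> (-45.399,-25.634) [heading=60, draw]
  FD 6: (-45.399,-25.634) -> (-42.399,-20.438) [heading=60, draw]
  REPEAT 2 [
    -- iteration 1/2 --
    FD 11: (-42.399,-20.438) -> (-36.899,-10.912) [heading=60, draw]
    FD 5: (-36.899,-10.912) -> (-34.399,-6.581) [heading=60, draw]
    FD 7: (-34.399,-6.581) -> (-30.899,-0.519) [heading=60, draw]
    -- iteration 2/2 --
    FD 11: (-30.899,-0.519) -> (-25.399,9.007) [heading=60, draw]
    FD 5: (-25.399,9.007) -> (-22.899,13.337) [heading=60, draw]
    FD 7: (-22.899,13.337) -> (-19.399,19.399) [heading=60, draw]
  ]
  -- iteration 3/4 --
  RT 150: heading 60 -> 270
  FD 1: (-19.399,19.399) -> (-19.399,18.399) [heading=270, draw]
  FD 6: (-19.399,18.399) -> (-19.399,12.399) [heading=270, draw]
  REPEAT 2 [
    -- iteration 1/2 --
    FD 11: (-19.399,12.399) -> (-19.399,1.399) [heading=270, draw]
    FD 5: (-19.399,1.399) -> (-19.399,-3.601) [heading=270, draw]
    FD 7: (-19.399,-3.601) -> (-19.399,-10.601) [heading=270, draw]
    -- iteration 2/2 --
    FD 11: (-19.399,-10.601) -> (-19.399,-21.601) [heading=270, draw]
    FD 5: (-19.399,-21.601) -> (-19.399,-26.601) [heading=270, draw]
    FD 7: (-19.399,-26.601) -> (-19.399,-33.601) [heading=270, draw]
  ]
  -- iteration 4/4 --
  RT 150: heading 270 -> 120
  FD 1: (-19.399,-33.601) -> (-19.899,-32.735) [heading=120, draw]
  FD 6: (-19.899,-32.735) -> (-22.899,-27.538) [heading=120, draw]
  REPEAT 2 [
    -- iteration 1/2 --
    FD 11: (-22.899,-27.538) -> (-28.399,-18.012) [heading=120, draw]
    FD 5: (-28.399,-18.012) -> (-30.899,-13.682) [heading=120, draw]
    FD 7: (-30.899,-13.682) -> (-34.399,-7.62) [heading=120, draw]
    -- iteration 2/2 --
    FD 11: (-34.399,-7.62) -> (-39.899,1.906) [heading=120, draw]
    FD 5: (-39.899,1.906) -> (-42.399,6.237) [heading=120, draw]
    FD 7: (-42.399,6.237) -> (-45.899,12.299) [heading=120, draw]
  ]
]
Final: pos=(-45.899,12.299), heading=120, 32 segment(s) drawn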